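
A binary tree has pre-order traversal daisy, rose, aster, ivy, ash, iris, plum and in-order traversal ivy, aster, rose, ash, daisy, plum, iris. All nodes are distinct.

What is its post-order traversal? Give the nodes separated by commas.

ivy, aster, ash, rose, plum, iris, daisy

The first element of pre-order is the root; it splits in-order into left and right subtrees.
Root daisy: left subtree has 4 nodes {ivy, aster, rose, ash}, right has 2 {plum, iris}.
  Root rose: left subtree has 2 nodes {ivy, aster}, right has 1 {ash}.
    Root aster: left subtree has 1 node {ivy}, right has 0 { }.
  Root iris: left subtree has 1 node {plum}, right has 0 { }.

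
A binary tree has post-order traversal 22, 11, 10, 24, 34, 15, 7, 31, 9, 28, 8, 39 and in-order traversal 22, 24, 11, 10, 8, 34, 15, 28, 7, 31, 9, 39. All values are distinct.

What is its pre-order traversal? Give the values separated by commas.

The last element of post-order is the root; it splits in-order into left and right subtrees.
Root 39: left subtree has 11 nodes {22, 24, 11, 10, 8, 34, 15, 28, 7, 31, 9}, right has 0 { }.
  Root 8: left subtree has 4 nodes {22, 24, 11, 10}, right has 6 {34, 15, 28, 7, 31, 9}.
    Root 24: left subtree has 1 node {22}, right has 2 {11, 10}.
      Root 10: left subtree has 1 node {11}, right has 0 { }.
    Root 28: left subtree has 2 nodes {34, 15}, right has 3 {7, 31, 9}.
      Root 15: left subtree has 1 node {34}, right has 0 { }.
      Root 9: left subtree has 2 nodes {7, 31}, right has 0 { }.
        Root 31: left subtree has 1 node {7}, right has 0 { }.

39, 8, 24, 22, 10, 11, 28, 15, 34, 9, 31, 7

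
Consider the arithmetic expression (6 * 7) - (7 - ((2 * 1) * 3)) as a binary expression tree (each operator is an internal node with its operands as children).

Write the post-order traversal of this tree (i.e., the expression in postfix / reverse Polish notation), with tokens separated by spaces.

Post-order on an expression tree gives postfix notation: for each operator, emit left operand, right operand, then the operator.

6 7 * 7 2 1 * 3 * - -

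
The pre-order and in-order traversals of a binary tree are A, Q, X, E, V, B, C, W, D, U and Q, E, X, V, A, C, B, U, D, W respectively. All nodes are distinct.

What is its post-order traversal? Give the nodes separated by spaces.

E V X Q C U D W B A

The first element of pre-order is the root; it splits in-order into left and right subtrees.
Root A: left subtree has 4 nodes {Q, E, X, V}, right has 5 {C, B, U, D, W}.
  Root Q: left subtree has 0 nodes { }, right has 3 {E, X, V}.
    Root X: left subtree has 1 node {E}, right has 1 {V}.
  Root B: left subtree has 1 node {C}, right has 3 {U, D, W}.
    Root W: left subtree has 2 nodes {U, D}, right has 0 { }.
      Root D: left subtree has 1 node {U}, right has 0 { }.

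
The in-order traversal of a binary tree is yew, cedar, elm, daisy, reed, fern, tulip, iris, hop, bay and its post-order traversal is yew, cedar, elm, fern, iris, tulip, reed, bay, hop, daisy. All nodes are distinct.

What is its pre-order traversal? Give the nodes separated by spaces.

daisy elm cedar yew hop reed tulip fern iris bay

The last element of post-order is the root; it splits in-order into left and right subtrees.
Root daisy: left subtree has 3 nodes {yew, cedar, elm}, right has 6 {reed, fern, tulip, iris, hop, bay}.
  Root elm: left subtree has 2 nodes {yew, cedar}, right has 0 { }.
    Root cedar: left subtree has 1 node {yew}, right has 0 { }.
  Root hop: left subtree has 4 nodes {reed, fern, tulip, iris}, right has 1 {bay}.
    Root reed: left subtree has 0 nodes { }, right has 3 {fern, tulip, iris}.
      Root tulip: left subtree has 1 node {fern}, right has 1 {iris}.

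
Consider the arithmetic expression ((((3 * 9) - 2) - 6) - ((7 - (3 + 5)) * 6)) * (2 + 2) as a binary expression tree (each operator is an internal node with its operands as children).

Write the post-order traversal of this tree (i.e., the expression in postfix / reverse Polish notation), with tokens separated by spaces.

Post-order on an expression tree gives postfix notation: for each operator, emit left operand, right operand, then the operator.

3 9 * 2 - 6 - 7 3 5 + - 6 * - 2 2 + *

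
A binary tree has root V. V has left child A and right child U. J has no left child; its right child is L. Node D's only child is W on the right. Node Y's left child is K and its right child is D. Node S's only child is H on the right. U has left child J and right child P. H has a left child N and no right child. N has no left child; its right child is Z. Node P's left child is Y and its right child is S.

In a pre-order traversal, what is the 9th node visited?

Pre-order visits the node, then its left subtree, then its right subtree.
Visit V.
At V: go left to A.
  A is a leaf — visit A.
At V: go right to U.
  Visit U.
  At U: go left to J.
    Visit J.
    At J: no left child.
    At J: go right to L.
      L is a leaf — visit L.
  At U: go right to P.
    Visit P.
    At P: go left to Y.
      Visit Y.
      At Y: go left to K.
        K is a leaf — visit K.
      At Y: go right to D.
        Visit D.
        At D: no left child.
        At D: go right to W.
          W is a leaf — visit W.
    At P: go right to S.
      Visit S.
      At S: no left child.
      At S: go right to H.
        Visit H.
        At H: go left to N.
          Visit N.
          At N: no left child.
          At N: go right to Z.
            Z is a leaf — visit Z.
        At H: no right child.
Full pre-order sequence: V, A, U, J, L, P, Y, K, D, W, S, H, N, Z.

D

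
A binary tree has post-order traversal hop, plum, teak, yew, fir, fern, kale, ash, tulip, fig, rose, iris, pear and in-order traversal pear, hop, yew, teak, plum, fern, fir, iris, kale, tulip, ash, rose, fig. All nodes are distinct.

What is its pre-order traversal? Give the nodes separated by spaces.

pear iris fern yew hop teak plum fir rose tulip kale ash fig

The last element of post-order is the root; it splits in-order into left and right subtrees.
Root pear: left subtree has 0 nodes { }, right has 12 {hop, yew, teak, plum, fern, fir, iris, kale, tulip, ash, rose, fig}.
  Root iris: left subtree has 6 nodes {hop, yew, teak, plum, fern, fir}, right has 5 {kale, tulip, ash, rose, fig}.
    Root fern: left subtree has 4 nodes {hop, yew, teak, plum}, right has 1 {fir}.
      Root yew: left subtree has 1 node {hop}, right has 2 {teak, plum}.
        Root teak: left subtree has 0 nodes { }, right has 1 {plum}.
    Root rose: left subtree has 3 nodes {kale, tulip, ash}, right has 1 {fig}.
      Root tulip: left subtree has 1 node {kale}, right has 1 {ash}.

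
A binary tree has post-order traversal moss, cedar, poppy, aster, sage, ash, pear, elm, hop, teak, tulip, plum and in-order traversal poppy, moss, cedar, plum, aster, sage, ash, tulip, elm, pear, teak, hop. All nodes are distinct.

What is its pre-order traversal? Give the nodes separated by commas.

The last element of post-order is the root; it splits in-order into left and right subtrees.
Root plum: left subtree has 3 nodes {poppy, moss, cedar}, right has 8 {aster, sage, ash, tulip, elm, pear, teak, hop}.
  Root poppy: left subtree has 0 nodes { }, right has 2 {moss, cedar}.
    Root cedar: left subtree has 1 node {moss}, right has 0 { }.
  Root tulip: left subtree has 3 nodes {aster, sage, ash}, right has 4 {elm, pear, teak, hop}.
    Root ash: left subtree has 2 nodes {aster, sage}, right has 0 { }.
      Root sage: left subtree has 1 node {aster}, right has 0 { }.
    Root teak: left subtree has 2 nodes {elm, pear}, right has 1 {hop}.
      Root elm: left subtree has 0 nodes { }, right has 1 {pear}.

plum, poppy, cedar, moss, tulip, ash, sage, aster, teak, elm, pear, hop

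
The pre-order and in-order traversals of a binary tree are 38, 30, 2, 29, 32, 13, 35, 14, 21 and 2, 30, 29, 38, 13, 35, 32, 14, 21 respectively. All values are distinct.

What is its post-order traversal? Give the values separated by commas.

The first element of pre-order is the root; it splits in-order into left and right subtrees.
Root 38: left subtree has 3 nodes {2, 30, 29}, right has 5 {13, 35, 32, 14, 21}.
  Root 30: left subtree has 1 node {2}, right has 1 {29}.
  Root 32: left subtree has 2 nodes {13, 35}, right has 2 {14, 21}.
    Root 13: left subtree has 0 nodes { }, right has 1 {35}.
    Root 14: left subtree has 0 nodes { }, right has 1 {21}.

2, 29, 30, 35, 13, 21, 14, 32, 38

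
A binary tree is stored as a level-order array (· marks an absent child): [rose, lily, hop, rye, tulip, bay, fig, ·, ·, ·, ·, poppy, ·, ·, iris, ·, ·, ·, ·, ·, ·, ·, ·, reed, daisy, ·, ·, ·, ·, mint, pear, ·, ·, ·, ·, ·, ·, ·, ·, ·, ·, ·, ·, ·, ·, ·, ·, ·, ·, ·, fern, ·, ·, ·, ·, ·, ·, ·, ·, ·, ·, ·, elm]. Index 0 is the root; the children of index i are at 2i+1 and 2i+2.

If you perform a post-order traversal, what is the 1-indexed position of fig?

Post-order visits the left subtree, then the right subtree, then the node.
At rose: go left to lily.
  At lily: go left to rye.
    rye is a leaf — visit rye.
  At lily: go right to tulip.
    tulip is a leaf — visit tulip.
  Visit lily.
At rose: go right to hop.
  At hop: go left to bay.
    At bay: go left to poppy.
      At poppy: go left to reed.
        reed is a leaf — visit reed.
      At poppy: go right to daisy.
        At daisy: no left child.
        At daisy: go right to fern.
          fern is a leaf — visit fern.
        Visit daisy.
      Visit poppy.
    At bay: no right child.
    Visit bay.
  At hop: go right to fig.
    At fig: no left child.
    At fig: go right to iris.
      At iris: go left to mint.
        mint is a leaf — visit mint.
      At iris: go right to pear.
        At pear: no left child.
        At pear: go right to elm.
          elm is a leaf — visit elm.
        Visit pear.
      Visit iris.
    Visit fig.
  Visit hop.
Visit rose.
Full post-order sequence: rye, tulip, lily, reed, fern, daisy, poppy, bay, mint, elm, pear, iris, fig, hop, rose.

13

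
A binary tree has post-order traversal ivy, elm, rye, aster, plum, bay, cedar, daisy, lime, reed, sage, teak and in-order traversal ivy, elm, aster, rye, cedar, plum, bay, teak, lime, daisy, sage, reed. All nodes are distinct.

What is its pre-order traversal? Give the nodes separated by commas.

The last element of post-order is the root; it splits in-order into left and right subtrees.
Root teak: left subtree has 7 nodes {ivy, elm, aster, rye, cedar, plum, bay}, right has 4 {lime, daisy, sage, reed}.
  Root cedar: left subtree has 4 nodes {ivy, elm, aster, rye}, right has 2 {plum, bay}.
    Root aster: left subtree has 2 nodes {ivy, elm}, right has 1 {rye}.
      Root elm: left subtree has 1 node {ivy}, right has 0 { }.
    Root bay: left subtree has 1 node {plum}, right has 0 { }.
  Root sage: left subtree has 2 nodes {lime, daisy}, right has 1 {reed}.
    Root lime: left subtree has 0 nodes { }, right has 1 {daisy}.

teak, cedar, aster, elm, ivy, rye, bay, plum, sage, lime, daisy, reed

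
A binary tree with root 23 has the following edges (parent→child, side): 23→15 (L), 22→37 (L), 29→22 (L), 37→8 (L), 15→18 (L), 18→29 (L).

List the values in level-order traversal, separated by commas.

23, 15, 18, 29, 22, 37, 8

Level-order visits nodes level by level from the root, left to right within each level.
Level 0: 23
Level 1: 15
Level 2: 18
Level 3: 29
Level 4: 22
Level 5: 37
Level 6: 8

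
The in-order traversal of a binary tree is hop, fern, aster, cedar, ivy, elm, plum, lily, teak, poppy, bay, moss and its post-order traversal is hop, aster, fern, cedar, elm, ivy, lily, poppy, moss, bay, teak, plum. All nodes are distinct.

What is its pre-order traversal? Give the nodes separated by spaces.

plum ivy cedar fern hop aster elm teak lily bay poppy moss

The last element of post-order is the root; it splits in-order into left and right subtrees.
Root plum: left subtree has 6 nodes {hop, fern, aster, cedar, ivy, elm}, right has 5 {lily, teak, poppy, bay, moss}.
  Root ivy: left subtree has 4 nodes {hop, fern, aster, cedar}, right has 1 {elm}.
    Root cedar: left subtree has 3 nodes {hop, fern, aster}, right has 0 { }.
      Root fern: left subtree has 1 node {hop}, right has 1 {aster}.
  Root teak: left subtree has 1 node {lily}, right has 3 {poppy, bay, moss}.
    Root bay: left subtree has 1 node {poppy}, right has 1 {moss}.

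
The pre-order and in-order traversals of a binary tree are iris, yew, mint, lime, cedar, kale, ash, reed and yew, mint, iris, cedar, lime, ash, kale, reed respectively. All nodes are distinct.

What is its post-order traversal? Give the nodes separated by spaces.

mint yew cedar ash reed kale lime iris

The first element of pre-order is the root; it splits in-order into left and right subtrees.
Root iris: left subtree has 2 nodes {yew, mint}, right has 5 {cedar, lime, ash, kale, reed}.
  Root yew: left subtree has 0 nodes { }, right has 1 {mint}.
  Root lime: left subtree has 1 node {cedar}, right has 3 {ash, kale, reed}.
    Root kale: left subtree has 1 node {ash}, right has 1 {reed}.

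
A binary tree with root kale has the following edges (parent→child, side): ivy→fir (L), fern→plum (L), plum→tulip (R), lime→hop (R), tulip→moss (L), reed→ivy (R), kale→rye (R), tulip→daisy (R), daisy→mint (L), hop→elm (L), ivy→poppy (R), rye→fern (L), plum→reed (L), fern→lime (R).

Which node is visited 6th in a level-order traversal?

Level-order visits nodes level by level from the root, left to right within each level.
Level 0: kale
Level 1: rye
Level 2: fern
Level 3: plum, lime
Level 4: reed, tulip, hop
Level 5: ivy, moss, daisy, elm
Level 6: fir, poppy, mint
Full level-order sequence: kale, rye, fern, plum, lime, reed, tulip, hop, ivy, moss, daisy, elm, fir, poppy, mint.

reed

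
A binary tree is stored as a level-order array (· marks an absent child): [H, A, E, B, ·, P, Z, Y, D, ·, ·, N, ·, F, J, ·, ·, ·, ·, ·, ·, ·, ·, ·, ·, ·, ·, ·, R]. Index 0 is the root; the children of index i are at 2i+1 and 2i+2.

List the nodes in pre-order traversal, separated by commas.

Pre-order visits the node, then its left subtree, then its right subtree.
Visit H.
At H: go left to A.
  Visit A.
  At A: go left to B.
    Visit B.
    At B: go left to Y.
      Y is a leaf — visit Y.
    At B: go right to D.
      D is a leaf — visit D.
  At A: no right child.
At H: go right to E.
  Visit E.
  At E: go left to P.
    Visit P.
    At P: go left to N.
      N is a leaf — visit N.
    At P: no right child.
  At E: go right to Z.
    Visit Z.
    At Z: go left to F.
      Visit F.
      At F: no left child.
      At F: go right to R.
        R is a leaf — visit R.
    At Z: go right to J.
      J is a leaf — visit J.

H, A, B, Y, D, E, P, N, Z, F, R, J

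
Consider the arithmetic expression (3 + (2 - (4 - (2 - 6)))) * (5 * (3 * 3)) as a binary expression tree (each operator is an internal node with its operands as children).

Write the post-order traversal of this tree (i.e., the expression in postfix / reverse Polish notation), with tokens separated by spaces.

Post-order on an expression tree gives postfix notation: for each operator, emit left operand, right operand, then the operator.

3 2 4 2 6 - - - + 5 3 3 * * *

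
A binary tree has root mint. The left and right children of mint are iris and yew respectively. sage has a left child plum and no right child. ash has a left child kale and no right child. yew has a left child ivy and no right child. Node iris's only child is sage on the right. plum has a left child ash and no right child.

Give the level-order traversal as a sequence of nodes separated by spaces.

Level-order visits nodes level by level from the root, left to right within each level.
Level 0: mint
Level 1: iris, yew
Level 2: sage, ivy
Level 3: plum
Level 4: ash
Level 5: kale

mint iris yew sage ivy plum ash kale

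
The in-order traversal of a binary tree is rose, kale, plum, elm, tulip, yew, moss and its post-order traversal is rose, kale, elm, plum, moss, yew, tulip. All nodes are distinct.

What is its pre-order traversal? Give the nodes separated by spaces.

tulip plum kale rose elm yew moss

The last element of post-order is the root; it splits in-order into left and right subtrees.
Root tulip: left subtree has 4 nodes {rose, kale, plum, elm}, right has 2 {yew, moss}.
  Root plum: left subtree has 2 nodes {rose, kale}, right has 1 {elm}.
    Root kale: left subtree has 1 node {rose}, right has 0 { }.
  Root yew: left subtree has 0 nodes { }, right has 1 {moss}.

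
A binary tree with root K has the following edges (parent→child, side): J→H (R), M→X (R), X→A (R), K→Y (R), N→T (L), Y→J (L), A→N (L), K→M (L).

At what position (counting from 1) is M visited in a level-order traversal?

2

Level-order visits nodes level by level from the root, left to right within each level.
Level 0: K
Level 1: M, Y
Level 2: X, J
Level 3: A, H
Level 4: N
Level 5: T
Full level-order sequence: K, M, Y, X, J, A, H, N, T.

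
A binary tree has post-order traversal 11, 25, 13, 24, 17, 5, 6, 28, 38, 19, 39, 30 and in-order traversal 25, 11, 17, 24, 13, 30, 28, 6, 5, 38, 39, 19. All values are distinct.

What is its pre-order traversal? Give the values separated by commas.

30, 17, 25, 11, 24, 13, 39, 38, 28, 6, 5, 19

The last element of post-order is the root; it splits in-order into left and right subtrees.
Root 30: left subtree has 5 nodes {25, 11, 17, 24, 13}, right has 6 {28, 6, 5, 38, 39, 19}.
  Root 17: left subtree has 2 nodes {25, 11}, right has 2 {24, 13}.
    Root 25: left subtree has 0 nodes { }, right has 1 {11}.
    Root 24: left subtree has 0 nodes { }, right has 1 {13}.
  Root 39: left subtree has 4 nodes {28, 6, 5, 38}, right has 1 {19}.
    Root 38: left subtree has 3 nodes {28, 6, 5}, right has 0 { }.
      Root 28: left subtree has 0 nodes { }, right has 2 {6, 5}.
        Root 6: left subtree has 0 nodes { }, right has 1 {5}.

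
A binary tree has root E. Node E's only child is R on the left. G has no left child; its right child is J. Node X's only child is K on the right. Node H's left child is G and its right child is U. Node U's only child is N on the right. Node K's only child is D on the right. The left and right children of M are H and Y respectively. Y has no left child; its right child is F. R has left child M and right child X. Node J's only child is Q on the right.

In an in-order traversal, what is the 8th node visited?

Y

In-order visits the left subtree, then the node, then the right subtree.
At E: go left to R.
  At R: go left to M.
    At M: go left to H.
      At H: go left to G.
        At G: no left child.
        Visit G.
        At G: go right to J.
          At J: no left child.
          Visit J.
          At J: go right to Q.
            Q is a leaf — visit Q.
      Visit H.
      At H: go right to U.
        At U: no left child.
        Visit U.
        At U: go right to N.
          N is a leaf — visit N.
    Visit M.
    At M: go right to Y.
      At Y: no left child.
      Visit Y.
      At Y: go right to F.
        F is a leaf — visit F.
  Visit R.
  At R: go right to X.
    At X: no left child.
    Visit X.
    At X: go right to K.
      At K: no left child.
      Visit K.
      At K: go right to D.
        D is a leaf — visit D.
Visit E.
At E: no right child.
Full in-order sequence: G, J, Q, H, U, N, M, Y, F, R, X, K, D, E.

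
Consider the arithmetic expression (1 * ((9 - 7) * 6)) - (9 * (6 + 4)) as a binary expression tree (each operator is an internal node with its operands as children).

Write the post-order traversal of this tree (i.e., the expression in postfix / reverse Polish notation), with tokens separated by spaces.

1 9 7 - 6 * * 9 6 4 + * -

Post-order on an expression tree gives postfix notation: for each operator, emit left operand, right operand, then the operator.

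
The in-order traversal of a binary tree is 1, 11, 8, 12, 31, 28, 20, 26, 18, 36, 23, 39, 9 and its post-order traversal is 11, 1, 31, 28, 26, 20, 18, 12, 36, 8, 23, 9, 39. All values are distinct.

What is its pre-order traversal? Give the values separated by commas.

The last element of post-order is the root; it splits in-order into left and right subtrees.
Root 39: left subtree has 11 nodes {1, 11, 8, 12, 31, 28, 20, 26, 18, 36, 23}, right has 1 {9}.
  Root 23: left subtree has 10 nodes {1, 11, 8, 12, 31, 28, 20, 26, 18, 36}, right has 0 { }.
    Root 8: left subtree has 2 nodes {1, 11}, right has 7 {12, 31, 28, 20, 26, 18, 36}.
      Root 1: left subtree has 0 nodes { }, right has 1 {11}.
      Root 36: left subtree has 6 nodes {12, 31, 28, 20, 26, 18}, right has 0 { }.
        Root 12: left subtree has 0 nodes { }, right has 5 {31, 28, 20, 26, 18}.
          Root 18: left subtree has 4 nodes {31, 28, 20, 26}, right has 0 { }.
            Root 20: left subtree has 2 nodes {31, 28}, right has 1 {26}.
              Root 28: left subtree has 1 node {31}, right has 0 { }.

39, 23, 8, 1, 11, 36, 12, 18, 20, 28, 31, 26, 9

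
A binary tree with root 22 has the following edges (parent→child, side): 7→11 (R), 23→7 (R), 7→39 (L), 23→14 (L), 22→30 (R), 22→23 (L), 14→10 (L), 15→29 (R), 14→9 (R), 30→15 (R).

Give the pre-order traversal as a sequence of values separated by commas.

22, 23, 14, 10, 9, 7, 39, 11, 30, 15, 29

Pre-order visits the node, then its left subtree, then its right subtree.
Visit 22.
At 22: go left to 23.
  Visit 23.
  At 23: go left to 14.
    Visit 14.
    At 14: go left to 10.
      10 is a leaf — visit 10.
    At 14: go right to 9.
      9 is a leaf — visit 9.
  At 23: go right to 7.
    Visit 7.
    At 7: go left to 39.
      39 is a leaf — visit 39.
    At 7: go right to 11.
      11 is a leaf — visit 11.
At 22: go right to 30.
  Visit 30.
  At 30: no left child.
  At 30: go right to 15.
    Visit 15.
    At 15: no left child.
    At 15: go right to 29.
      29 is a leaf — visit 29.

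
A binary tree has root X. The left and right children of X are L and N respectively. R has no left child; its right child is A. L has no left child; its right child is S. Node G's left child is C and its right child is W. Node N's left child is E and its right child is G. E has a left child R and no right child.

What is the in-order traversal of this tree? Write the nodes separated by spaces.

In-order visits the left subtree, then the node, then the right subtree.
At X: go left to L.
  At L: no left child.
  Visit L.
  At L: go right to S.
    S is a leaf — visit S.
Visit X.
At X: go right to N.
  At N: go left to E.
    At E: go left to R.
      At R: no left child.
      Visit R.
      At R: go right to A.
        A is a leaf — visit A.
    Visit E.
    At E: no right child.
  Visit N.
  At N: go right to G.
    At G: go left to C.
      C is a leaf — visit C.
    Visit G.
    At G: go right to W.
      W is a leaf — visit W.

L S X R A E N C G W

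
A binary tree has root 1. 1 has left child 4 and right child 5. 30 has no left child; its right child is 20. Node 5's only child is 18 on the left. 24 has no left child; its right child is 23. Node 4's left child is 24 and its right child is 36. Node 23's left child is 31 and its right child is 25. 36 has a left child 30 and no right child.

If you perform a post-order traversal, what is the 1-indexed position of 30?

6

Post-order visits the left subtree, then the right subtree, then the node.
At 1: go left to 4.
  At 4: go left to 24.
    At 24: no left child.
    At 24: go right to 23.
      At 23: go left to 31.
        31 is a leaf — visit 31.
      At 23: go right to 25.
        25 is a leaf — visit 25.
      Visit 23.
    Visit 24.
  At 4: go right to 36.
    At 36: go left to 30.
      At 30: no left child.
      At 30: go right to 20.
        20 is a leaf — visit 20.
      Visit 30.
    At 36: no right child.
    Visit 36.
  Visit 4.
At 1: go right to 5.
  At 5: go left to 18.
    18 is a leaf — visit 18.
  At 5: no right child.
  Visit 5.
Visit 1.
Full post-order sequence: 31, 25, 23, 24, 20, 30, 36, 4, 18, 5, 1.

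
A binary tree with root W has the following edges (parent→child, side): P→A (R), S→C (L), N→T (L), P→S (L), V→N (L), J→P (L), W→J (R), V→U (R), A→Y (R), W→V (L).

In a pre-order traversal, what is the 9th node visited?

Pre-order visits the node, then its left subtree, then its right subtree.
Visit W.
At W: go left to V.
  Visit V.
  At V: go left to N.
    Visit N.
    At N: go left to T.
      T is a leaf — visit T.
    At N: no right child.
  At V: go right to U.
    U is a leaf — visit U.
At W: go right to J.
  Visit J.
  At J: go left to P.
    Visit P.
    At P: go left to S.
      Visit S.
      At S: go left to C.
        C is a leaf — visit C.
      At S: no right child.
    At P: go right to A.
      Visit A.
      At A: no left child.
      At A: go right to Y.
        Y is a leaf — visit Y.
  At J: no right child.
Full pre-order sequence: W, V, N, T, U, J, P, S, C, A, Y.

C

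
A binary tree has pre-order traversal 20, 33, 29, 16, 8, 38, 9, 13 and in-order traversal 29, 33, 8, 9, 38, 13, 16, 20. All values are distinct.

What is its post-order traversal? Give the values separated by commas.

The first element of pre-order is the root; it splits in-order into left and right subtrees.
Root 20: left subtree has 7 nodes {29, 33, 8, 9, 38, 13, 16}, right has 0 { }.
  Root 33: left subtree has 1 node {29}, right has 5 {8, 9, 38, 13, 16}.
    Root 16: left subtree has 4 nodes {8, 9, 38, 13}, right has 0 { }.
      Root 8: left subtree has 0 nodes { }, right has 3 {9, 38, 13}.
        Root 38: left subtree has 1 node {9}, right has 1 {13}.

29, 9, 13, 38, 8, 16, 33, 20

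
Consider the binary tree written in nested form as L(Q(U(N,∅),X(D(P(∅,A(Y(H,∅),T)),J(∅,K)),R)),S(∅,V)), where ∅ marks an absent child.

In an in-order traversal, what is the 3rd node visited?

In-order visits the left subtree, then the node, then the right subtree.
At L: go left to Q.
  At Q: go left to U.
    At U: go left to N.
      N is a leaf — visit N.
    Visit U.
    At U: no right child.
  Visit Q.
  At Q: go right to X.
    At X: go left to D.
      At D: go left to P.
        At P: no left child.
        Visit P.
        At P: go right to A.
          At A: go left to Y.
            At Y: go left to H.
              H is a leaf — visit H.
            Visit Y.
            At Y: no right child.
          Visit A.
          At A: go right to T.
            T is a leaf — visit T.
      Visit D.
      At D: go right to J.
        At J: no left child.
        Visit J.
        At J: go right to K.
          K is a leaf — visit K.
    Visit X.
    At X: go right to R.
      R is a leaf — visit R.
Visit L.
At L: go right to S.
  At S: no left child.
  Visit S.
  At S: go right to V.
    V is a leaf — visit V.
Full in-order sequence: N, U, Q, P, H, Y, A, T, D, J, K, X, R, L, S, V.

Q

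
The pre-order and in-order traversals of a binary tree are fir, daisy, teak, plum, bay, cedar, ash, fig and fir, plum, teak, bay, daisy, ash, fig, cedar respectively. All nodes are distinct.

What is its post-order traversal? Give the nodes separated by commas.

plum, bay, teak, fig, ash, cedar, daisy, fir

The first element of pre-order is the root; it splits in-order into left and right subtrees.
Root fir: left subtree has 0 nodes { }, right has 7 {plum, teak, bay, daisy, ash, fig, cedar}.
  Root daisy: left subtree has 3 nodes {plum, teak, bay}, right has 3 {ash, fig, cedar}.
    Root teak: left subtree has 1 node {plum}, right has 1 {bay}.
    Root cedar: left subtree has 2 nodes {ash, fig}, right has 0 { }.
      Root ash: left subtree has 0 nodes { }, right has 1 {fig}.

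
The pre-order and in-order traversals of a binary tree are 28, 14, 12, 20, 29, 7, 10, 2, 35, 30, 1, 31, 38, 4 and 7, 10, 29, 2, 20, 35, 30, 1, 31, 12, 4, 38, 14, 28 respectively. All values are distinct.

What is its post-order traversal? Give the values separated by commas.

10, 7, 2, 29, 31, 1, 30, 35, 20, 4, 38, 12, 14, 28

The first element of pre-order is the root; it splits in-order into left and right subtrees.
Root 28: left subtree has 13 nodes {7, 10, 29, 2, 20, 35, 30, 1, 31, 12, 4, 38, 14}, right has 0 { }.
  Root 14: left subtree has 12 nodes {7, 10, 29, 2, 20, 35, 30, 1, 31, 12, 4, 38}, right has 0 { }.
    Root 12: left subtree has 9 nodes {7, 10, 29, 2, 20, 35, 30, 1, 31}, right has 2 {4, 38}.
      Root 20: left subtree has 4 nodes {7, 10, 29, 2}, right has 4 {35, 30, 1, 31}.
        Root 29: left subtree has 2 nodes {7, 10}, right has 1 {2}.
          Root 7: left subtree has 0 nodes { }, right has 1 {10}.
        Root 35: left subtree has 0 nodes { }, right has 3 {30, 1, 31}.
          Root 30: left subtree has 0 nodes { }, right has 2 {1, 31}.
            Root 1: left subtree has 0 nodes { }, right has 1 {31}.
      Root 38: left subtree has 1 node {4}, right has 0 { }.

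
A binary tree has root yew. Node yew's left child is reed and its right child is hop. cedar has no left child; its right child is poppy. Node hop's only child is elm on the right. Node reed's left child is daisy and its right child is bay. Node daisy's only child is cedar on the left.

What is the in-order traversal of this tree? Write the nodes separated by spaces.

cedar poppy daisy reed bay yew hop elm

In-order visits the left subtree, then the node, then the right subtree.
At yew: go left to reed.
  At reed: go left to daisy.
    At daisy: go left to cedar.
      At cedar: no left child.
      Visit cedar.
      At cedar: go right to poppy.
        poppy is a leaf — visit poppy.
    Visit daisy.
    At daisy: no right child.
  Visit reed.
  At reed: go right to bay.
    bay is a leaf — visit bay.
Visit yew.
At yew: go right to hop.
  At hop: no left child.
  Visit hop.
  At hop: go right to elm.
    elm is a leaf — visit elm.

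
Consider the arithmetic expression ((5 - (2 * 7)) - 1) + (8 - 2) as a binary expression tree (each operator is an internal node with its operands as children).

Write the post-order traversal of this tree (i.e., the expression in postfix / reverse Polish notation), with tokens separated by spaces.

5 2 7 * - 1 - 8 2 - +

Post-order on an expression tree gives postfix notation: for each operator, emit left operand, right operand, then the operator.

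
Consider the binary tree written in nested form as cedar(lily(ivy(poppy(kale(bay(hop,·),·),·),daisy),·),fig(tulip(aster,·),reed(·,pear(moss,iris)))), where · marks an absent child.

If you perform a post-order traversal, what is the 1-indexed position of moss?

10

Post-order visits the left subtree, then the right subtree, then the node.
At cedar: go left to lily.
  At lily: go left to ivy.
    At ivy: go left to poppy.
      At poppy: go left to kale.
        At kale: go left to bay.
          At bay: go left to hop.
            hop is a leaf — visit hop.
          At bay: no right child.
          Visit bay.
        At kale: no right child.
        Visit kale.
      At poppy: no right child.
      Visit poppy.
    At ivy: go right to daisy.
      daisy is a leaf — visit daisy.
    Visit ivy.
  At lily: no right child.
  Visit lily.
At cedar: go right to fig.
  At fig: go left to tulip.
    At tulip: go left to aster.
      aster is a leaf — visit aster.
    At tulip: no right child.
    Visit tulip.
  At fig: go right to reed.
    At reed: no left child.
    At reed: go right to pear.
      At pear: go left to moss.
        moss is a leaf — visit moss.
      At pear: go right to iris.
        iris is a leaf — visit iris.
      Visit pear.
    Visit reed.
  Visit fig.
Visit cedar.
Full post-order sequence: hop, bay, kale, poppy, daisy, ivy, lily, aster, tulip, moss, iris, pear, reed, fig, cedar.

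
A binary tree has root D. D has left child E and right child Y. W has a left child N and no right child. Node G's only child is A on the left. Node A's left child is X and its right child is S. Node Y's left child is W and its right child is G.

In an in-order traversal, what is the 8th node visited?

S

In-order visits the left subtree, then the node, then the right subtree.
At D: go left to E.
  E is a leaf — visit E.
Visit D.
At D: go right to Y.
  At Y: go left to W.
    At W: go left to N.
      N is a leaf — visit N.
    Visit W.
    At W: no right child.
  Visit Y.
  At Y: go right to G.
    At G: go left to A.
      At A: go left to X.
        X is a leaf — visit X.
      Visit A.
      At A: go right to S.
        S is a leaf — visit S.
    Visit G.
    At G: no right child.
Full in-order sequence: E, D, N, W, Y, X, A, S, G.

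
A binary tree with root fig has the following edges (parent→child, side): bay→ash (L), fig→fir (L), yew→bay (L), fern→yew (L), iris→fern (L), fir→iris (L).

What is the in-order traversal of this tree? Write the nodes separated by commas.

ash, bay, yew, fern, iris, fir, fig

In-order visits the left subtree, then the node, then the right subtree.
At fig: go left to fir.
  At fir: go left to iris.
    At iris: go left to fern.
      At fern: go left to yew.
        At yew: go left to bay.
          At bay: go left to ash.
            ash is a leaf — visit ash.
          Visit bay.
          At bay: no right child.
        Visit yew.
        At yew: no right child.
      Visit fern.
      At fern: no right child.
    Visit iris.
    At iris: no right child.
  Visit fir.
  At fir: no right child.
Visit fig.
At fig: no right child.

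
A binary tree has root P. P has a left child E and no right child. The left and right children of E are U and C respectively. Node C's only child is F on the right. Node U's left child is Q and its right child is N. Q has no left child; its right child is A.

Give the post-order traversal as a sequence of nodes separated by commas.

A, Q, N, U, F, C, E, P

Post-order visits the left subtree, then the right subtree, then the node.
At P: go left to E.
  At E: go left to U.
    At U: go left to Q.
      At Q: no left child.
      At Q: go right to A.
        A is a leaf — visit A.
      Visit Q.
    At U: go right to N.
      N is a leaf — visit N.
    Visit U.
  At E: go right to C.
    At C: no left child.
    At C: go right to F.
      F is a leaf — visit F.
    Visit C.
  Visit E.
At P: no right child.
Visit P.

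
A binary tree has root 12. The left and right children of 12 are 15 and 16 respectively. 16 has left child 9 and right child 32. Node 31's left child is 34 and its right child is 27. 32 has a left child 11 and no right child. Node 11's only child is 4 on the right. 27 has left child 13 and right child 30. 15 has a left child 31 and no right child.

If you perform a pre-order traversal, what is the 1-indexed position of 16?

8

Pre-order visits the node, then its left subtree, then its right subtree.
Visit 12.
At 12: go left to 15.
  Visit 15.
  At 15: go left to 31.
    Visit 31.
    At 31: go left to 34.
      34 is a leaf — visit 34.
    At 31: go right to 27.
      Visit 27.
      At 27: go left to 13.
        13 is a leaf — visit 13.
      At 27: go right to 30.
        30 is a leaf — visit 30.
  At 15: no right child.
At 12: go right to 16.
  Visit 16.
  At 16: go left to 9.
    9 is a leaf — visit 9.
  At 16: go right to 32.
    Visit 32.
    At 32: go left to 11.
      Visit 11.
      At 11: no left child.
      At 11: go right to 4.
        4 is a leaf — visit 4.
    At 32: no right child.
Full pre-order sequence: 12, 15, 31, 34, 27, 13, 30, 16, 9, 32, 11, 4.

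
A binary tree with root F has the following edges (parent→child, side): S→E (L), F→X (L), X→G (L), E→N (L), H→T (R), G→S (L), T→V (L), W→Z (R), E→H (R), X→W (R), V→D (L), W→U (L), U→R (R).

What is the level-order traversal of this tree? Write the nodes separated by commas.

F, X, G, W, S, U, Z, E, R, N, H, T, V, D

Level-order visits nodes level by level from the root, left to right within each level.
Level 0: F
Level 1: X
Level 2: G, W
Level 3: S, U, Z
Level 4: E, R
Level 5: N, H
Level 6: T
Level 7: V
Level 8: D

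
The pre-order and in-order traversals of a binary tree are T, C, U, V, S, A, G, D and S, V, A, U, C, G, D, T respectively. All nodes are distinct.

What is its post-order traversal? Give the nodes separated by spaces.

S A V U D G C T

The first element of pre-order is the root; it splits in-order into left and right subtrees.
Root T: left subtree has 7 nodes {S, V, A, U, C, G, D}, right has 0 { }.
  Root C: left subtree has 4 nodes {S, V, A, U}, right has 2 {G, D}.
    Root U: left subtree has 3 nodes {S, V, A}, right has 0 { }.
      Root V: left subtree has 1 node {S}, right has 1 {A}.
    Root G: left subtree has 0 nodes { }, right has 1 {D}.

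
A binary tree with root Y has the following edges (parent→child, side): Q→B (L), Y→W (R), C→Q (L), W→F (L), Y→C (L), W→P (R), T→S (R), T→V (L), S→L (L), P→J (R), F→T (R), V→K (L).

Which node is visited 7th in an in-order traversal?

In-order visits the left subtree, then the node, then the right subtree.
At Y: go left to C.
  At C: go left to Q.
    At Q: go left to B.
      B is a leaf — visit B.
    Visit Q.
    At Q: no right child.
  Visit C.
  At C: no right child.
Visit Y.
At Y: go right to W.
  At W: go left to F.
    At F: no left child.
    Visit F.
    At F: go right to T.
      At T: go left to V.
        At V: go left to K.
          K is a leaf — visit K.
        Visit V.
        At V: no right child.
      Visit T.
      At T: go right to S.
        At S: go left to L.
          L is a leaf — visit L.
        Visit S.
        At S: no right child.
  Visit W.
  At W: go right to P.
    At P: no left child.
    Visit P.
    At P: go right to J.
      J is a leaf — visit J.
Full in-order sequence: B, Q, C, Y, F, K, V, T, L, S, W, P, J.

V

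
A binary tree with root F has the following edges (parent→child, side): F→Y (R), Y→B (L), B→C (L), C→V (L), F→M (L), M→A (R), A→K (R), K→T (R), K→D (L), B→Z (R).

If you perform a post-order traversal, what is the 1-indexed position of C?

7

Post-order visits the left subtree, then the right subtree, then the node.
At F: go left to M.
  At M: no left child.
  At M: go right to A.
    At A: no left child.
    At A: go right to K.
      At K: go left to D.
        D is a leaf — visit D.
      At K: go right to T.
        T is a leaf — visit T.
      Visit K.
    Visit A.
  Visit M.
At F: go right to Y.
  At Y: go left to B.
    At B: go left to C.
      At C: go left to V.
        V is a leaf — visit V.
      At C: no right child.
      Visit C.
    At B: go right to Z.
      Z is a leaf — visit Z.
    Visit B.
  At Y: no right child.
  Visit Y.
Visit F.
Full post-order sequence: D, T, K, A, M, V, C, Z, B, Y, F.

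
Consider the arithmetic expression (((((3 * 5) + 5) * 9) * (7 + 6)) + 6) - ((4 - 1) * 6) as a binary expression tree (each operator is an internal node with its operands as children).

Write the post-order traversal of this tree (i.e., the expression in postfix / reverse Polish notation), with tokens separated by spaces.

3 5 * 5 + 9 * 7 6 + * 6 + 4 1 - 6 * -

Post-order on an expression tree gives postfix notation: for each operator, emit left operand, right operand, then the operator.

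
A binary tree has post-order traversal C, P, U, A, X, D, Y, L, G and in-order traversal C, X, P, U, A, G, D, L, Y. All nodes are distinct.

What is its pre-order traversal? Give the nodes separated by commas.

G, X, C, A, U, P, L, D, Y

The last element of post-order is the root; it splits in-order into left and right subtrees.
Root G: left subtree has 5 nodes {C, X, P, U, A}, right has 3 {D, L, Y}.
  Root X: left subtree has 1 node {C}, right has 3 {P, U, A}.
    Root A: left subtree has 2 nodes {P, U}, right has 0 { }.
      Root U: left subtree has 1 node {P}, right has 0 { }.
  Root L: left subtree has 1 node {D}, right has 1 {Y}.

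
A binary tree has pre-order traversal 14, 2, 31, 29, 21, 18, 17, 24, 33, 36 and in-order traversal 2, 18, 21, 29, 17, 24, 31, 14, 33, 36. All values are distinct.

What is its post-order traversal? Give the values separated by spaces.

The first element of pre-order is the root; it splits in-order into left and right subtrees.
Root 14: left subtree has 7 nodes {2, 18, 21, 29, 17, 24, 31}, right has 2 {33, 36}.
  Root 2: left subtree has 0 nodes { }, right has 6 {18, 21, 29, 17, 24, 31}.
    Root 31: left subtree has 5 nodes {18, 21, 29, 17, 24}, right has 0 { }.
      Root 29: left subtree has 2 nodes {18, 21}, right has 2 {17, 24}.
        Root 21: left subtree has 1 node {18}, right has 0 { }.
        Root 17: left subtree has 0 nodes { }, right has 1 {24}.
  Root 33: left subtree has 0 nodes { }, right has 1 {36}.

18 21 24 17 29 31 2 36 33 14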